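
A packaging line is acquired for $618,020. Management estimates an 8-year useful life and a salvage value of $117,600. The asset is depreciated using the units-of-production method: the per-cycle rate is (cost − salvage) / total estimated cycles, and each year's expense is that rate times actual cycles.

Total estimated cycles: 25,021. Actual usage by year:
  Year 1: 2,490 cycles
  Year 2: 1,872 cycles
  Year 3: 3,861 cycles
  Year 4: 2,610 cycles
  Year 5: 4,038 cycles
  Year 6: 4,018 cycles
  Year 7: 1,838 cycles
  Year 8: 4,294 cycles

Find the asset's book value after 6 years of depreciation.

Depreciable base = $618,020 − $117,600 = $500,420.
Rate = $500,420 / 25,021 cycles = $20 per cycle.
Year 1: 2,490 × $20 = $49,800. Book value $568,220.
Year 2: 1,872 × $20 = $37,440. Book value $530,780.
Year 3: 3,861 × $20 = $77,220. Book value $453,560.
Year 4: 2,610 × $20 = $52,200. Book value $401,360.
Year 5: 4,038 × $20 = $80,760. Book value $320,600.
Year 6: 4,018 × $20 = $80,360. Book value $240,240.

$240,240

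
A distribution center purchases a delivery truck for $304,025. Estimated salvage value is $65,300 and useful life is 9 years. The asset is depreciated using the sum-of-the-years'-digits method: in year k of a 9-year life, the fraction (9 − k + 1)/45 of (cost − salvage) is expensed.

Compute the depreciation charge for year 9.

$5,305

Depreciable base = $304,025 − $65,300 = $238,725.
Sum of the years' digits = 9+8+7+6+5+4+3+2+1 = 45.
Year 1: $238,725 × 9/45 = $47,745. Book value $256,280.
Year 2: $238,725 × 8/45 = $42,440. Book value $213,840.
Year 3: $238,725 × 7/45 = $37,135. Book value $176,705.
Year 4: $238,725 × 6/45 = $31,830. Book value $144,875.
Year 5: $238,725 × 5/45 = $26,525. Book value $118,350.
Year 6: $238,725 × 4/45 = $21,220. Book value $97,130.
Year 7: $238,725 × 3/45 = $15,915. Book value $81,215.
Year 8: $238,725 × 2/45 = $10,610. Book value $70,605.
Year 9: $238,725 × 1/45 = $5,305. Book value $65,300.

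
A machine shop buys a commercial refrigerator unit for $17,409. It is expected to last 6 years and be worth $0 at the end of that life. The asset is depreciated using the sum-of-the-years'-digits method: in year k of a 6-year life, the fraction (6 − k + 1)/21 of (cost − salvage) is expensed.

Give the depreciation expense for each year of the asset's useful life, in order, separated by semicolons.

$4,974; $4,145; $3,316; $2,487; $1,658; $829

Depreciable base = $17,409 − $0 = $17,409.
Sum of the years' digits = 6+5+4+3+2+1 = 21.
Year 1: $17,409 × 6/21 = $4,974. Book value $12,435.
Year 2: $17,409 × 5/21 = $4,145. Book value $8,290.
Year 3: $17,409 × 4/21 = $3,316. Book value $4,974.
Year 4: $17,409 × 3/21 = $2,487. Book value $2,487.
Year 5: $17,409 × 2/21 = $1,658. Book value $829.
Year 6: $17,409 × 1/21 = $829. Book value $0.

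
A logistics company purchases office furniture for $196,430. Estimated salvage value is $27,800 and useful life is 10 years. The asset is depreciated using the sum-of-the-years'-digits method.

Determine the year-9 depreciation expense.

Depreciable base = $196,430 − $27,800 = $168,630.
Sum of the years' digits = 10+9+8+7+6+5+4+3+2+1 = 55.
Year 1: $168,630 × 10/55 = $30,660. Book value $165,770.
Year 2: $168,630 × 9/55 = $27,594. Book value $138,176.
Year 3: $168,630 × 8/55 = $24,528. Book value $113,648.
Year 4: $168,630 × 7/55 = $21,462. Book value $92,186.
Year 5: $168,630 × 6/55 = $18,396. Book value $73,790.
Year 6: $168,630 × 5/55 = $15,330. Book value $58,460.
Year 7: $168,630 × 4/55 = $12,264. Book value $46,196.
Year 8: $168,630 × 3/55 = $9,198. Book value $36,998.
Year 9: $168,630 × 2/55 = $6,132. Book value $30,866.

$6,132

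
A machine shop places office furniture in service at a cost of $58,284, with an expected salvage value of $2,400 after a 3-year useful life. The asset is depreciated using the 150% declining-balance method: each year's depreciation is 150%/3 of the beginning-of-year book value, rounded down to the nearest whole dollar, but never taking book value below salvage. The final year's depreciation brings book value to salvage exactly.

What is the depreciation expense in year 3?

$12,171

Depreciable base = $58,284 − $2,400 = $55,884.
Year 1: ⌊$58,284 × 150%/3⌋ = $29,142. Book value $29,142.
Year 2: ⌊$29,142 × 150%/3⌋ = $14,571. Book value $14,571.
Year 3 (final): $14,571 − $2,400 = $12,171. Book value $2,400.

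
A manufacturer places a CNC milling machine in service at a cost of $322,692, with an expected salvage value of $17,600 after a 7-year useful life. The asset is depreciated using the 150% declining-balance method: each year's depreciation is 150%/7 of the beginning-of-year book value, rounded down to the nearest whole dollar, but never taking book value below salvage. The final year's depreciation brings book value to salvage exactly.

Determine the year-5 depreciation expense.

$26,353

Depreciable base = $322,692 − $17,600 = $305,092.
Year 1: ⌊$322,692 × 150%/7⌋ = $69,148. Book value $253,544.
Year 2: ⌊$253,544 × 150%/7⌋ = $54,330. Book value $199,214.
Year 3: ⌊$199,214 × 150%/7⌋ = $42,688. Book value $156,526.
Year 4: ⌊$156,526 × 150%/7⌋ = $33,541. Book value $122,985.
Year 5: ⌊$122,985 × 150%/7⌋ = $26,353. Book value $96,632.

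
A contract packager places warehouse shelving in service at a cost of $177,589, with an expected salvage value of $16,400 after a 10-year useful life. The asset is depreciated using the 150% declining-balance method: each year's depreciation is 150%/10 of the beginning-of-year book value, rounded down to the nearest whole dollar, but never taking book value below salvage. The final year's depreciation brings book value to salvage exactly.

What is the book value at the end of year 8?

Depreciable base = $177,589 − $16,400 = $161,189.
Year 1: ⌊$177,589 × 150%/10⌋ = $26,638. Book value $150,951.
Year 2: ⌊$150,951 × 150%/10⌋ = $22,642. Book value $128,309.
Year 3: ⌊$128,309 × 150%/10⌋ = $19,246. Book value $109,063.
Year 4: ⌊$109,063 × 150%/10⌋ = $16,359. Book value $92,704.
Year 5: ⌊$92,704 × 150%/10⌋ = $13,905. Book value $78,799.
Year 6: ⌊$78,799 × 150%/10⌋ = $11,819. Book value $66,980.
Year 7: ⌊$66,980 × 150%/10⌋ = $10,047. Book value $56,933.
Year 8: ⌊$56,933 × 150%/10⌋ = $8,539. Book value $48,394.

$48,394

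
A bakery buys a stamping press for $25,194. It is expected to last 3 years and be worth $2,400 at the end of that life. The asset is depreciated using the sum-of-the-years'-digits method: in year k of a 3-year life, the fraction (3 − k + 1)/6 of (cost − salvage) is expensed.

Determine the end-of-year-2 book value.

$6,199

Depreciable base = $25,194 − $2,400 = $22,794.
Sum of the years' digits = 3+2+1 = 6.
Year 1: $22,794 × 3/6 = $11,397. Book value $13,797.
Year 2: $22,794 × 2/6 = $7,598. Book value $6,199.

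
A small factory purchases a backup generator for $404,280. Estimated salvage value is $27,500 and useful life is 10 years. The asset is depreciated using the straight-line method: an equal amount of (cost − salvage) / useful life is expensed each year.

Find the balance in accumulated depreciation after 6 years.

$226,068

Depreciable base = $404,280 − $27,500 = $376,780.
Annual expense = $376,780 / 10 = $37,678.
End of year 1: book value $366,602.
End of year 2: book value $328,924.
End of year 3: book value $291,246.
End of year 4: book value $253,568.
End of year 5: book value $215,890.
End of year 6: book value $178,212.
Accumulated through year 6 = $404,280 − $178,212 = $226,068.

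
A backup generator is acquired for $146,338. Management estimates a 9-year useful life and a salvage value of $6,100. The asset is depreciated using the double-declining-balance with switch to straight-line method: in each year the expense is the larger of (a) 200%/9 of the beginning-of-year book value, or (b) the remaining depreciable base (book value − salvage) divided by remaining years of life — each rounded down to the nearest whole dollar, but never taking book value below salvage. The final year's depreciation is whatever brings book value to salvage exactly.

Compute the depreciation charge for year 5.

Depreciable base = $146,338 − $6,100 = $140,238.
Year 1: DB = ⌊$146,338 × 200%/9⌋ = $32,519; SL = ⌊$140,238/9⌋ = $15,582 → take DB $32,519. Book value $113,819.
Year 2: DB = ⌊$113,819 × 200%/9⌋ = $25,293; SL = ⌊$107,719/8⌋ = $13,464 → take DB $25,293. Book value $88,526.
Year 3: DB = ⌊$88,526 × 200%/9⌋ = $19,672; SL = ⌊$82,426/7⌋ = $11,775 → take DB $19,672. Book value $68,854.
Year 4: DB = ⌊$68,854 × 200%/9⌋ = $15,300; SL = ⌊$62,754/6⌋ = $10,459 → take DB $15,300. Book value $53,554.
Year 5: DB = ⌊$53,554 × 200%/9⌋ = $11,900; SL = ⌊$47,454/5⌋ = $9,490 → take DB $11,900. Book value $41,654.

$11,900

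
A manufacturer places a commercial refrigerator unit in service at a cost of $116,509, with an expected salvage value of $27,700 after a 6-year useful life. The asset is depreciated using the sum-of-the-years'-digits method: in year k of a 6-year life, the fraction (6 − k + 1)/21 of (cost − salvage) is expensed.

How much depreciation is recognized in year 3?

Depreciable base = $116,509 − $27,700 = $88,809.
Sum of the years' digits = 6+5+4+3+2+1 = 21.
Year 1: $88,809 × 6/21 = $25,374. Book value $91,135.
Year 2: $88,809 × 5/21 = $21,145. Book value $69,990.
Year 3: $88,809 × 4/21 = $16,916. Book value $53,074.

$16,916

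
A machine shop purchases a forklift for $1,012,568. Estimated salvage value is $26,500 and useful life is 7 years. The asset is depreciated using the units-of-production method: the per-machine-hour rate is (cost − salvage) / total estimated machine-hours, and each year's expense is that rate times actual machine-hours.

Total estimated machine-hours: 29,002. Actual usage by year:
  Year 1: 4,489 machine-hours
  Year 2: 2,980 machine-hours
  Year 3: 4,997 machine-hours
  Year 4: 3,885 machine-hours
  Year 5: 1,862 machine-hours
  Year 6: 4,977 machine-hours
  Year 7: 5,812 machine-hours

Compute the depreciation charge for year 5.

Depreciable base = $1,012,568 − $26,500 = $986,068.
Rate = $986,068 / 29,002 machine-hours = $34 per machine-hour.
Year 1: 4,489 × $34 = $152,626. Book value $859,942.
Year 2: 2,980 × $34 = $101,320. Book value $758,622.
Year 3: 4,997 × $34 = $169,898. Book value $588,724.
Year 4: 3,885 × $34 = $132,090. Book value $456,634.
Year 5: 1,862 × $34 = $63,308. Book value $393,326.

$63,308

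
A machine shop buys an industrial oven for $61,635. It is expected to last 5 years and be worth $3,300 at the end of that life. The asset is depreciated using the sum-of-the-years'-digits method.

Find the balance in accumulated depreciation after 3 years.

Depreciable base = $61,635 − $3,300 = $58,335.
Sum of the years' digits = 5+4+3+2+1 = 15.
Year 1: $58,335 × 5/15 = $19,445. Book value $42,190.
Year 2: $58,335 × 4/15 = $15,556. Book value $26,634.
Year 3: $58,335 × 3/15 = $11,667. Book value $14,967.
Accumulated through year 3 = $61,635 − $14,967 = $46,668.

$46,668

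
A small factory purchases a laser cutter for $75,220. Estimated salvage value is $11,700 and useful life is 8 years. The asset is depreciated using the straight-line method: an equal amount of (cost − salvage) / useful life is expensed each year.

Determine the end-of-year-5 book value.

$35,520

Depreciable base = $75,220 − $11,700 = $63,520.
Annual expense = $63,520 / 8 = $7,940.
End of year 1: book value $67,280.
End of year 2: book value $59,340.
End of year 3: book value $51,400.
End of year 4: book value $43,460.
End of year 5: book value $35,520.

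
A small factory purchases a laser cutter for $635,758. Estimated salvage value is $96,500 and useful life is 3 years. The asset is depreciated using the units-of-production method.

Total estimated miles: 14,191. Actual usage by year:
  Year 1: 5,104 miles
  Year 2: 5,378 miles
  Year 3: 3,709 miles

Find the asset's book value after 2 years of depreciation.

Depreciable base = $635,758 − $96,500 = $539,258.
Rate = $539,258 / 14,191 miles = $38 per mile.
Year 1: 5,104 × $38 = $193,952. Book value $441,806.
Year 2: 5,378 × $38 = $204,364. Book value $237,442.

$237,442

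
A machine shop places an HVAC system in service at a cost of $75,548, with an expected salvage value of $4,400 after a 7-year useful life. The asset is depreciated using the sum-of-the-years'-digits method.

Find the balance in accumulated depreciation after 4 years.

$55,902

Depreciable base = $75,548 − $4,400 = $71,148.
Sum of the years' digits = 7+6+5+4+3+2+1 = 28.
Year 1: $71,148 × 7/28 = $17,787. Book value $57,761.
Year 2: $71,148 × 6/28 = $15,246. Book value $42,515.
Year 3: $71,148 × 5/28 = $12,705. Book value $29,810.
Year 4: $71,148 × 4/28 = $10,164. Book value $19,646.
Accumulated through year 4 = $75,548 − $19,646 = $55,902.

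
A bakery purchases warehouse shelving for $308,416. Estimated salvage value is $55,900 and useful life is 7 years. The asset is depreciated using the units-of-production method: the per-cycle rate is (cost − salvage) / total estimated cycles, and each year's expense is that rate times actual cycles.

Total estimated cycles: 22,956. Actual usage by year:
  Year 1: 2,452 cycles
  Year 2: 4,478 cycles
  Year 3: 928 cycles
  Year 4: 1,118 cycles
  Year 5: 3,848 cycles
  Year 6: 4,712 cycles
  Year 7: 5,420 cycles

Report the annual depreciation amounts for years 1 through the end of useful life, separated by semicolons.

Depreciable base = $308,416 − $55,900 = $252,516.
Rate = $252,516 / 22,956 cycles = $11 per cycle.
Year 1: 2,452 × $11 = $26,972. Book value $281,444.
Year 2: 4,478 × $11 = $49,258. Book value $232,186.
Year 3: 928 × $11 = $10,208. Book value $221,978.
Year 4: 1,118 × $11 = $12,298. Book value $209,680.
Year 5: 3,848 × $11 = $42,328. Book value $167,352.
Year 6: 4,712 × $11 = $51,832. Book value $115,520.
Year 7: 5,420 × $11 = $59,620. Book value $55,900.

$26,972; $49,258; $10,208; $12,298; $42,328; $51,832; $59,620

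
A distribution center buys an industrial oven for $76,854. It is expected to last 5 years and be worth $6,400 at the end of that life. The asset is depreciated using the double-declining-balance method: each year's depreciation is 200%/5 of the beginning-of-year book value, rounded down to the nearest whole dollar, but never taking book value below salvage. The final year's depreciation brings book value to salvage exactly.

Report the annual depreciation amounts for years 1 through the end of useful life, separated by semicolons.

Depreciable base = $76,854 − $6,400 = $70,454.
Year 1: ⌊$76,854 × 200%/5⌋ = $30,741. Book value $46,113.
Year 2: ⌊$46,113 × 200%/5⌋ = $18,445. Book value $27,668.
Year 3: ⌊$27,668 × 200%/5⌋ = $11,067. Book value $16,601.
Year 4: ⌊$16,601 × 200%/5⌋ = $6,640. Book value $9,961.
Year 5 (final): $9,961 − $6,400 = $3,561. Book value $6,400.

$30,741; $18,445; $11,067; $6,640; $3,561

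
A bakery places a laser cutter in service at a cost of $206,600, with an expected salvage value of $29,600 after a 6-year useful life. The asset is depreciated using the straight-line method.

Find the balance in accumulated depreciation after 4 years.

Depreciable base = $206,600 − $29,600 = $177,000.
Annual expense = $177,000 / 6 = $29,500.
End of year 1: book value $177,100.
End of year 2: book value $147,600.
End of year 3: book value $118,100.
End of year 4: book value $88,600.
Accumulated through year 4 = $206,600 − $88,600 = $118,000.

$118,000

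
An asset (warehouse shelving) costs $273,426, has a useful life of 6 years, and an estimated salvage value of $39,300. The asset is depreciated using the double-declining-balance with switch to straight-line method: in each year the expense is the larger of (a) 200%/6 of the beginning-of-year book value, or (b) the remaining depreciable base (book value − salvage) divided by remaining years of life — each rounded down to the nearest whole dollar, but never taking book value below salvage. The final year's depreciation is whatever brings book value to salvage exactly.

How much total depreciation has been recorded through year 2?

Depreciable base = $273,426 − $39,300 = $234,126.
Year 1: DB = ⌊$273,426 × 200%/6⌋ = $91,142; SL = ⌊$234,126/6⌋ = $39,021 → take DB $91,142. Book value $182,284.
Year 2: DB = ⌊$182,284 × 200%/6⌋ = $60,761; SL = ⌊$142,984/5⌋ = $28,596 → take DB $60,761. Book value $121,523.
Accumulated through year 2 = $273,426 − $121,523 = $151,903.

$151,903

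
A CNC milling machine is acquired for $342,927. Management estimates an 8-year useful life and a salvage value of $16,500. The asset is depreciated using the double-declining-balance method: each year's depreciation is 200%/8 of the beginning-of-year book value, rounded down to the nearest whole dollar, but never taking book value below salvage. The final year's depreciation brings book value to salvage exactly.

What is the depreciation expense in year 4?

Depreciable base = $342,927 − $16,500 = $326,427.
Year 1: ⌊$342,927 × 200%/8⌋ = $85,731. Book value $257,196.
Year 2: ⌊$257,196 × 200%/8⌋ = $64,299. Book value $192,897.
Year 3: ⌊$192,897 × 200%/8⌋ = $48,224. Book value $144,673.
Year 4: ⌊$144,673 × 200%/8⌋ = $36,168. Book value $108,505.

$36,168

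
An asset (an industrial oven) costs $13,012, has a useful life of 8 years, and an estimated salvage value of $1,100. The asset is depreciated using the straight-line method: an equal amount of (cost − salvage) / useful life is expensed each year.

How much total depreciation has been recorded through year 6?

Depreciable base = $13,012 − $1,100 = $11,912.
Annual expense = $11,912 / 8 = $1,489.
End of year 1: book value $11,523.
End of year 2: book value $10,034.
End of year 3: book value $8,545.
End of year 4: book value $7,056.
End of year 5: book value $5,567.
End of year 6: book value $4,078.
Accumulated through year 6 = $13,012 − $4,078 = $8,934.

$8,934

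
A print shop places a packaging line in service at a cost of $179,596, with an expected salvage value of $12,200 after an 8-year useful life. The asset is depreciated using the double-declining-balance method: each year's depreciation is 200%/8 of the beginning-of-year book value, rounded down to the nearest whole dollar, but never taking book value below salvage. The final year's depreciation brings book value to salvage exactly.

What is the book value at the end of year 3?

$75,768

Depreciable base = $179,596 − $12,200 = $167,396.
Year 1: ⌊$179,596 × 200%/8⌋ = $44,899. Book value $134,697.
Year 2: ⌊$134,697 × 200%/8⌋ = $33,674. Book value $101,023.
Year 3: ⌊$101,023 × 200%/8⌋ = $25,255. Book value $75,768.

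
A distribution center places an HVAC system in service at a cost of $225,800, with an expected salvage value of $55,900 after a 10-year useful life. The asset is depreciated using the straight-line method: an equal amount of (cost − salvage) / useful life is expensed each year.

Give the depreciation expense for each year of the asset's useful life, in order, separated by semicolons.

Depreciable base = $225,800 − $55,900 = $169,900.
Annual expense = $169,900 / 10 = $16,990.
End of year 1: book value $208,810.
End of year 2: book value $191,820.
End of year 3: book value $174,830.
End of year 4: book value $157,840.
End of year 5: book value $140,850.
End of year 6: book value $123,860.
End of year 7: book value $106,870.
End of year 8: book value $89,880.
End of year 9: book value $72,890.
End of year 10: book value $55,900.

$16,990; $16,990; $16,990; $16,990; $16,990; $16,990; $16,990; $16,990; $16,990; $16,990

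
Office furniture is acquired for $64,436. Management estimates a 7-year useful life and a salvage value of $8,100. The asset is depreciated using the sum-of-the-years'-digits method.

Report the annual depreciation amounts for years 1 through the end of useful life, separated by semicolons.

Depreciable base = $64,436 − $8,100 = $56,336.
Sum of the years' digits = 7+6+5+4+3+2+1 = 28.
Year 1: $56,336 × 7/28 = $14,084. Book value $50,352.
Year 2: $56,336 × 6/28 = $12,072. Book value $38,280.
Year 3: $56,336 × 5/28 = $10,060. Book value $28,220.
Year 4: $56,336 × 4/28 = $8,048. Book value $20,172.
Year 5: $56,336 × 3/28 = $6,036. Book value $14,136.
Year 6: $56,336 × 2/28 = $4,024. Book value $10,112.
Year 7: $56,336 × 1/28 = $2,012. Book value $8,100.

$14,084; $12,072; $10,060; $8,048; $6,036; $4,024; $2,012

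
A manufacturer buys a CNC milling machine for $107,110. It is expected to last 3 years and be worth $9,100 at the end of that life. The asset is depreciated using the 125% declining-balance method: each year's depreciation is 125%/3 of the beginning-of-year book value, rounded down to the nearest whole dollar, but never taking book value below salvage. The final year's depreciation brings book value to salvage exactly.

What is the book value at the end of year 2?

$36,448

Depreciable base = $107,110 − $9,100 = $98,010.
Year 1: ⌊$107,110 × 125%/3⌋ = $44,629. Book value $62,481.
Year 2: ⌊$62,481 × 125%/3⌋ = $26,033. Book value $36,448.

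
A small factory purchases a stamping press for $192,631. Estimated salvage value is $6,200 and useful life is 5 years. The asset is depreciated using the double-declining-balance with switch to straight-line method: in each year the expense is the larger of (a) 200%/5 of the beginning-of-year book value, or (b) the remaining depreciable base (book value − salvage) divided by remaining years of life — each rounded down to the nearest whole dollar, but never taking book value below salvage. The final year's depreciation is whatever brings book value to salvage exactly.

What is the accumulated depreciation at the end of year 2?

Depreciable base = $192,631 − $6,200 = $186,431.
Year 1: DB = ⌊$192,631 × 200%/5⌋ = $77,052; SL = ⌊$186,431/5⌋ = $37,286 → take DB $77,052. Book value $115,579.
Year 2: DB = ⌊$115,579 × 200%/5⌋ = $46,231; SL = ⌊$109,379/4⌋ = $27,344 → take DB $46,231. Book value $69,348.
Accumulated through year 2 = $192,631 − $69,348 = $123,283.

$123,283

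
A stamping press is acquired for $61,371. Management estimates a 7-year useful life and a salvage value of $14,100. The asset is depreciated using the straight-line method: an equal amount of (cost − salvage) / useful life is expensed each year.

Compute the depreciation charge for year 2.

Depreciable base = $61,371 − $14,100 = $47,271.
Annual expense = $47,271 / 7 = $6,753.

$6,753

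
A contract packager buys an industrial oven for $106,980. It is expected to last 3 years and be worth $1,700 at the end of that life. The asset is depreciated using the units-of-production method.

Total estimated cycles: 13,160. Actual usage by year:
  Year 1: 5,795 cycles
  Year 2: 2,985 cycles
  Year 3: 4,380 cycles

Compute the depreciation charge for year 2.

$23,880

Depreciable base = $106,980 − $1,700 = $105,280.
Rate = $105,280 / 13,160 cycles = $8 per cycle.
Year 1: 5,795 × $8 = $46,360. Book value $60,620.
Year 2: 2,985 × $8 = $23,880. Book value $36,740.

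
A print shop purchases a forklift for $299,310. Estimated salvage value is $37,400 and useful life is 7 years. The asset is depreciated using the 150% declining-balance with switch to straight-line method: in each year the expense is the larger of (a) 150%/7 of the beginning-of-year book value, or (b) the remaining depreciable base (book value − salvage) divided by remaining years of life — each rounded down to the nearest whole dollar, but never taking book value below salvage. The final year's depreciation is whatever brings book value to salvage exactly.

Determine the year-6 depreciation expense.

Depreciable base = $299,310 − $37,400 = $261,910.
Year 1: DB = ⌊$299,310 × 150%/7⌋ = $64,137; SL = ⌊$261,910/7⌋ = $37,415 → take DB $64,137. Book value $235,173.
Year 2: DB = ⌊$235,173 × 150%/7⌋ = $50,394; SL = ⌊$197,773/6⌋ = $32,962 → take DB $50,394. Book value $184,779.
Year 3: DB = ⌊$184,779 × 150%/7⌋ = $39,595; SL = ⌊$147,379/5⌋ = $29,475 → take DB $39,595. Book value $145,184.
Year 4: DB = ⌊$145,184 × 150%/7⌋ = $31,110; SL = ⌊$107,784/4⌋ = $26,946 → take DB $31,110. Book value $114,074.
Year 5: DB = ⌊$114,074 × 150%/7⌋ = $24,444; SL = ⌊$76,674/3⌋ = $25,558 → take SL $25,558. Book value $88,516.
Year 6: DB = ⌊$88,516 × 150%/7⌋ = $18,967; SL = ⌊$51,116/2⌋ = $25,558 → take SL $25,558. Book value $62,958.

$25,558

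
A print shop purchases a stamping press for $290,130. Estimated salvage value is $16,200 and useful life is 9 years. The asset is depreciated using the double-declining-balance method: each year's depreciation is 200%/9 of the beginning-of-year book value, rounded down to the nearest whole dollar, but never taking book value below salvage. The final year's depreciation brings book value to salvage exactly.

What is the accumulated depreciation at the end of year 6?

$225,901

Depreciable base = $290,130 − $16,200 = $273,930.
Year 1: ⌊$290,130 × 200%/9⌋ = $64,473. Book value $225,657.
Year 2: ⌊$225,657 × 200%/9⌋ = $50,146. Book value $175,511.
Year 3: ⌊$175,511 × 200%/9⌋ = $39,002. Book value $136,509.
Year 4: ⌊$136,509 × 200%/9⌋ = $30,335. Book value $106,174.
Year 5: ⌊$106,174 × 200%/9⌋ = $23,594. Book value $82,580.
Year 6: ⌊$82,580 × 200%/9⌋ = $18,351. Book value $64,229.
Accumulated through year 6 = $290,130 − $64,229 = $225,901.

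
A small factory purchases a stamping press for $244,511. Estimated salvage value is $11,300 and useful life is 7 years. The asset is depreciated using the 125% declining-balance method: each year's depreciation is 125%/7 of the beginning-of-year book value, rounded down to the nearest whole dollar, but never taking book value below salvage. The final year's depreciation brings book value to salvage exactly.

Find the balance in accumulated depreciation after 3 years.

$108,988

Depreciable base = $244,511 − $11,300 = $233,211.
Year 1: ⌊$244,511 × 125%/7⌋ = $43,662. Book value $200,849.
Year 2: ⌊$200,849 × 125%/7⌋ = $35,865. Book value $164,984.
Year 3: ⌊$164,984 × 125%/7⌋ = $29,461. Book value $135,523.
Accumulated through year 3 = $244,511 − $135,523 = $108,988.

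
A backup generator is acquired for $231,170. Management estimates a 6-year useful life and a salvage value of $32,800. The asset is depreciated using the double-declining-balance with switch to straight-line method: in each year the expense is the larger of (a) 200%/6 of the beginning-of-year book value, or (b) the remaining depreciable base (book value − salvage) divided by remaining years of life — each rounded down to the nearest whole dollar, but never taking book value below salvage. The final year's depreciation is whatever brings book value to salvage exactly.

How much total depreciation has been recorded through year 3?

Depreciable base = $231,170 − $32,800 = $198,370.
Year 1: DB = ⌊$231,170 × 200%/6⌋ = $77,056; SL = ⌊$198,370/6⌋ = $33,061 → take DB $77,056. Book value $154,114.
Year 2: DB = ⌊$154,114 × 200%/6⌋ = $51,371; SL = ⌊$121,314/5⌋ = $24,262 → take DB $51,371. Book value $102,743.
Year 3: DB = ⌊$102,743 × 200%/6⌋ = $34,247; SL = ⌊$69,943/4⌋ = $17,485 → take DB $34,247. Book value $68,496.
Accumulated through year 3 = $231,170 − $68,496 = $162,674.

$162,674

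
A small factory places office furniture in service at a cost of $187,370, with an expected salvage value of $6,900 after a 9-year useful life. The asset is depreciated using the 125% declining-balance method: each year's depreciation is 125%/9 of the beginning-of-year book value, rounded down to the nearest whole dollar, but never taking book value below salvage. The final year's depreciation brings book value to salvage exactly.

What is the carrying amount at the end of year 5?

Depreciable base = $187,370 − $6,900 = $180,470.
Year 1: ⌊$187,370 × 125%/9⌋ = $26,023. Book value $161,347.
Year 2: ⌊$161,347 × 125%/9⌋ = $22,409. Book value $138,938.
Year 3: ⌊$138,938 × 125%/9⌋ = $19,296. Book value $119,642.
Year 4: ⌊$119,642 × 125%/9⌋ = $16,616. Book value $103,026.
Year 5: ⌊$103,026 × 125%/9⌋ = $14,309. Book value $88,717.

$88,717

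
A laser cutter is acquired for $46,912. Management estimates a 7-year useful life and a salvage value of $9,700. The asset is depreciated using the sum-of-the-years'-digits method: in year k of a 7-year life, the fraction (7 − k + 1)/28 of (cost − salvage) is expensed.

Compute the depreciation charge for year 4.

Depreciable base = $46,912 − $9,700 = $37,212.
Sum of the years' digits = 7+6+5+4+3+2+1 = 28.
Year 1: $37,212 × 7/28 = $9,303. Book value $37,609.
Year 2: $37,212 × 6/28 = $7,974. Book value $29,635.
Year 3: $37,212 × 5/28 = $6,645. Book value $22,990.
Year 4: $37,212 × 4/28 = $5,316. Book value $17,674.

$5,316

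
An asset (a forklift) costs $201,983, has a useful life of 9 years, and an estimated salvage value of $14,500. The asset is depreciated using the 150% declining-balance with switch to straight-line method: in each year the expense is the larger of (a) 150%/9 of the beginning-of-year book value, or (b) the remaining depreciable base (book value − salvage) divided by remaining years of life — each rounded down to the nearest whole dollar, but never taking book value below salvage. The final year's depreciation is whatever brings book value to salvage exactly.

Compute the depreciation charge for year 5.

$16,581

Depreciable base = $201,983 − $14,500 = $187,483.
Year 1: DB = ⌊$201,983 × 150%/9⌋ = $33,663; SL = ⌊$187,483/9⌋ = $20,831 → take DB $33,663. Book value $168,320.
Year 2: DB = ⌊$168,320 × 150%/9⌋ = $28,053; SL = ⌊$153,820/8⌋ = $19,227 → take DB $28,053. Book value $140,267.
Year 3: DB = ⌊$140,267 × 150%/9⌋ = $23,377; SL = ⌊$125,767/7⌋ = $17,966 → take DB $23,377. Book value $116,890.
Year 4: DB = ⌊$116,890 × 150%/9⌋ = $19,481; SL = ⌊$102,390/6⌋ = $17,065 → take DB $19,481. Book value $97,409.
Year 5: DB = ⌊$97,409 × 150%/9⌋ = $16,234; SL = ⌊$82,909/5⌋ = $16,581 → take SL $16,581. Book value $80,828.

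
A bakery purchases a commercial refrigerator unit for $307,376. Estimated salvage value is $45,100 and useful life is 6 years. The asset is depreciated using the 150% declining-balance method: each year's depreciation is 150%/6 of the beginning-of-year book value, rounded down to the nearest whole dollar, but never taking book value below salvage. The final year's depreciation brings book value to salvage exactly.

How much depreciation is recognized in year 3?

$43,224

Depreciable base = $307,376 − $45,100 = $262,276.
Year 1: ⌊$307,376 × 150%/6⌋ = $76,844. Book value $230,532.
Year 2: ⌊$230,532 × 150%/6⌋ = $57,633. Book value $172,899.
Year 3: ⌊$172,899 × 150%/6⌋ = $43,224. Book value $129,675.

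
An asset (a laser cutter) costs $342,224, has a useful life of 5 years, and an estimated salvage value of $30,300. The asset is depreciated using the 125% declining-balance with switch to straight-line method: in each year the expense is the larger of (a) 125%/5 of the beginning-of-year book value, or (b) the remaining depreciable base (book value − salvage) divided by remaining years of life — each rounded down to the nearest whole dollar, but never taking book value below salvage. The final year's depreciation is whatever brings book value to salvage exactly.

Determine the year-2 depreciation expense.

$64,167

Depreciable base = $342,224 − $30,300 = $311,924.
Year 1: DB = ⌊$342,224 × 125%/5⌋ = $85,556; SL = ⌊$311,924/5⌋ = $62,384 → take DB $85,556. Book value $256,668.
Year 2: DB = ⌊$256,668 × 125%/5⌋ = $64,167; SL = ⌊$226,368/4⌋ = $56,592 → take DB $64,167. Book value $192,501.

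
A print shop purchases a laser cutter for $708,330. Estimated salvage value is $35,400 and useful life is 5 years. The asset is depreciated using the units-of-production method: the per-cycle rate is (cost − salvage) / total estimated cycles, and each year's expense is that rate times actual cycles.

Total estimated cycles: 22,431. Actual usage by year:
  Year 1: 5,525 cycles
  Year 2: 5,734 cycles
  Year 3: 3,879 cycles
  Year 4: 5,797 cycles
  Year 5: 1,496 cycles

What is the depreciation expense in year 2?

Depreciable base = $708,330 − $35,400 = $672,930.
Rate = $672,930 / 22,431 cycles = $30 per cycle.
Year 1: 5,525 × $30 = $165,750. Book value $542,580.
Year 2: 5,734 × $30 = $172,020. Book value $370,560.

$172,020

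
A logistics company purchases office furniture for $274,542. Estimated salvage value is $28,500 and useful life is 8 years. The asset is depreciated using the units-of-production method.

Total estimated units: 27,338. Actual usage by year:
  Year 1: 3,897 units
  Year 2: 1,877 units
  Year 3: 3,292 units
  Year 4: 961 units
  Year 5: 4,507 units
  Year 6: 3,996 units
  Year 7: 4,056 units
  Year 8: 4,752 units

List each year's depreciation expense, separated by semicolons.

Depreciable base = $274,542 − $28,500 = $246,042.
Rate = $246,042 / 27,338 units = $9 per unit.
Year 1: 3,897 × $9 = $35,073. Book value $239,469.
Year 2: 1,877 × $9 = $16,893. Book value $222,576.
Year 3: 3,292 × $9 = $29,628. Book value $192,948.
Year 4: 961 × $9 = $8,649. Book value $184,299.
Year 5: 4,507 × $9 = $40,563. Book value $143,736.
Year 6: 3,996 × $9 = $35,964. Book value $107,772.
Year 7: 4,056 × $9 = $36,504. Book value $71,268.
Year 8: 4,752 × $9 = $42,768. Book value $28,500.

$35,073; $16,893; $29,628; $8,649; $40,563; $35,964; $36,504; $42,768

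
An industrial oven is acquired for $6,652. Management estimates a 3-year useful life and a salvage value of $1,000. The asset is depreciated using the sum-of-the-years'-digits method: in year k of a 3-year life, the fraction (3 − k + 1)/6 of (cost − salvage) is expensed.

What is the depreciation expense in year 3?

Depreciable base = $6,652 − $1,000 = $5,652.
Sum of the years' digits = 3+2+1 = 6.
Year 1: $5,652 × 3/6 = $2,826. Book value $3,826.
Year 2: $5,652 × 2/6 = $1,884. Book value $1,942.
Year 3: $5,652 × 1/6 = $942. Book value $1,000.

$942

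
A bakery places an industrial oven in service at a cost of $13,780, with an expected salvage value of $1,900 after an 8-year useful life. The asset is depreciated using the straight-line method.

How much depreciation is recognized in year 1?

Depreciable base = $13,780 − $1,900 = $11,880.
Annual expense = $11,880 / 8 = $1,485.

$1,485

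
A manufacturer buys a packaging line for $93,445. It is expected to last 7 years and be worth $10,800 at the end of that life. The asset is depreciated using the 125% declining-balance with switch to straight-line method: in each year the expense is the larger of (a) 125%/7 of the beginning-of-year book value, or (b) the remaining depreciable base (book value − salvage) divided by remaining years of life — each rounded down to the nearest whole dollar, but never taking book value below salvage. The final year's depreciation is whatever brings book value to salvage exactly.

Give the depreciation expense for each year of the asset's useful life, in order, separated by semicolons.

Depreciable base = $93,445 − $10,800 = $82,645.
Year 1: DB = ⌊$93,445 × 125%/7⌋ = $16,686; SL = ⌊$82,645/7⌋ = $11,806 → take DB $16,686. Book value $76,759.
Year 2: DB = ⌊$76,759 × 125%/7⌋ = $13,706; SL = ⌊$65,959/6⌋ = $10,993 → take DB $13,706. Book value $63,053.
Year 3: DB = ⌊$63,053 × 125%/7⌋ = $11,259; SL = ⌊$52,253/5⌋ = $10,450 → take DB $11,259. Book value $51,794.
Year 4: DB = ⌊$51,794 × 125%/7⌋ = $9,248; SL = ⌊$40,994/4⌋ = $10,248 → take SL $10,248. Book value $41,546.
Year 5: DB = ⌊$41,546 × 125%/7⌋ = $7,418; SL = ⌊$30,746/3⌋ = $10,248 → take SL $10,248. Book value $31,298.
Year 6: DB = ⌊$31,298 × 125%/7⌋ = $5,588; SL = ⌊$20,498/2⌋ = $10,249 → take SL $10,249. Book value $21,049.
Year 7 (final): $21,049 − $10,800 = $10,249. Book value $10,800.

$16,686; $13,706; $11,259; $10,248; $10,248; $10,249; $10,249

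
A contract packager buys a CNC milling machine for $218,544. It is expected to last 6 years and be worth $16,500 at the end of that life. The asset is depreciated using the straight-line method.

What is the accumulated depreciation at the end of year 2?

Depreciable base = $218,544 − $16,500 = $202,044.
Annual expense = $202,044 / 6 = $33,674.
End of year 1: book value $184,870.
End of year 2: book value $151,196.
Accumulated through year 2 = $218,544 − $151,196 = $67,348.

$67,348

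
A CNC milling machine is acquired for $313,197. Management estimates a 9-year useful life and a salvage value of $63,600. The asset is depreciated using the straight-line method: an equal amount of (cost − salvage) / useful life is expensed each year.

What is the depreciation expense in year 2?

$27,733

Depreciable base = $313,197 − $63,600 = $249,597.
Annual expense = $249,597 / 9 = $27,733.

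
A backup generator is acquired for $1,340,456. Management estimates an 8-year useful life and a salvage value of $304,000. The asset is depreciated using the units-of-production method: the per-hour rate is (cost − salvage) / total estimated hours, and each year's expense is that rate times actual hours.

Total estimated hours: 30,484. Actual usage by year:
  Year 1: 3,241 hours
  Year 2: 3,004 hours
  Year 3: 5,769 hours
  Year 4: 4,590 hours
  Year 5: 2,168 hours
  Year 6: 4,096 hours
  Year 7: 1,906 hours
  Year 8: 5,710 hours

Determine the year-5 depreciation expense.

$73,712

Depreciable base = $1,340,456 − $304,000 = $1,036,456.
Rate = $1,036,456 / 30,484 hours = $34 per hour.
Year 1: 3,241 × $34 = $110,194. Book value $1,230,262.
Year 2: 3,004 × $34 = $102,136. Book value $1,128,126.
Year 3: 5,769 × $34 = $196,146. Book value $931,980.
Year 4: 4,590 × $34 = $156,060. Book value $775,920.
Year 5: 2,168 × $34 = $73,712. Book value $702,208.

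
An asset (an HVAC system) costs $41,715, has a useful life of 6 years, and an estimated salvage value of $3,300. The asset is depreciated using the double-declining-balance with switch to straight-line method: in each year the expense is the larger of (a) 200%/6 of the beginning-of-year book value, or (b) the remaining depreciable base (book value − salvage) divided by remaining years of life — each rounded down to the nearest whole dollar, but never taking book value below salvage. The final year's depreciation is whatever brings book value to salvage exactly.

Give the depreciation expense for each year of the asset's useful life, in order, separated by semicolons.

Depreciable base = $41,715 − $3,300 = $38,415.
Year 1: DB = ⌊$41,715 × 200%/6⌋ = $13,905; SL = ⌊$38,415/6⌋ = $6,402 → take DB $13,905. Book value $27,810.
Year 2: DB = ⌊$27,810 × 200%/6⌋ = $9,270; SL = ⌊$24,510/5⌋ = $4,902 → take DB $9,270. Book value $18,540.
Year 3: DB = ⌊$18,540 × 200%/6⌋ = $6,180; SL = ⌊$15,240/4⌋ = $3,810 → take DB $6,180. Book value $12,360.
Year 4: DB = ⌊$12,360 × 200%/6⌋ = $4,120; SL = ⌊$9,060/3⌋ = $3,020 → take DB $4,120. Book value $8,240.
Year 5: DB = ⌊$8,240 × 200%/6⌋ = $2,746; SL = ⌊$4,940/2⌋ = $2,470 → take DB $2,746. Book value $5,494.
Year 6 (final): $5,494 − $3,300 = $2,194. Book value $3,300.

$13,905; $9,270; $6,180; $4,120; $2,746; $2,194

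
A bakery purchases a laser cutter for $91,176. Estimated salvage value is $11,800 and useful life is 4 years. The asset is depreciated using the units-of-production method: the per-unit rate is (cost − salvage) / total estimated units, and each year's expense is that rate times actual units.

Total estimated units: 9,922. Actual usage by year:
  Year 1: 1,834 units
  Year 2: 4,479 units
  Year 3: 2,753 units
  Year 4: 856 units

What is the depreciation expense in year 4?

Depreciable base = $91,176 − $11,800 = $79,376.
Rate = $79,376 / 9,922 units = $8 per unit.
Year 1: 1,834 × $8 = $14,672. Book value $76,504.
Year 2: 4,479 × $8 = $35,832. Book value $40,672.
Year 3: 2,753 × $8 = $22,024. Book value $18,648.
Year 4: 856 × $8 = $6,848. Book value $11,800.

$6,848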